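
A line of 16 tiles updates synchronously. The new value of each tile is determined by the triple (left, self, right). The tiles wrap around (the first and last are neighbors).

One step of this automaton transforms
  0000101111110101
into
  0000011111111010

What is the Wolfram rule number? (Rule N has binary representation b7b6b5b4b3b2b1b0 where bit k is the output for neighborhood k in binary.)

232

position 7: 111 → 1  (bit 7 = 1)
position 11: 110 → 1  (bit 6 = 1)
position 5: 101 → 1  (bit 5 = 1)
position 0: 100 → 0  (bit 4 = 0)
position 6: 011 → 1  (bit 3 = 1)
position 4: 010 → 0  (bit 2 = 0)
position 3: 001 → 0  (bit 1 = 0)
position 1: 000 → 0  (bit 0 = 0)
bits b7..b0 = 11101000 = 232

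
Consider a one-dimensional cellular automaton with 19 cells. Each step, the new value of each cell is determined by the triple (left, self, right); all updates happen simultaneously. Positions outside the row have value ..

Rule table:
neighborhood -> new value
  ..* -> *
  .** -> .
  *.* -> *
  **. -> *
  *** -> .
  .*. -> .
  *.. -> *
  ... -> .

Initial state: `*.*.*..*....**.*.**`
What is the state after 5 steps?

.*.*.*.*.**.**.*.**

step 1: .*.*.**.*..*.**.*.*
step 2: *.*.*.**.**.*.**.*.
step 3: .*.*.*.**.**.*.**.*
step 4: *.*.*.*.**.**.*.**.
step 5: .*.*.*.*.**.**.*.**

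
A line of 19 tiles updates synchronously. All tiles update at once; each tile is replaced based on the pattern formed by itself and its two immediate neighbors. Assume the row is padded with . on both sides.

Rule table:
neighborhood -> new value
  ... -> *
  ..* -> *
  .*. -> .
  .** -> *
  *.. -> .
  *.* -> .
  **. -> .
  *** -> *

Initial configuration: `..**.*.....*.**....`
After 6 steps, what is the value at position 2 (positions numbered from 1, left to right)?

*

***....****..*..***
**..******..*..***.
*..******..*..***..
..******..*..***..*
*******..*..***..*.
******..*..***..*..
position 2 holds *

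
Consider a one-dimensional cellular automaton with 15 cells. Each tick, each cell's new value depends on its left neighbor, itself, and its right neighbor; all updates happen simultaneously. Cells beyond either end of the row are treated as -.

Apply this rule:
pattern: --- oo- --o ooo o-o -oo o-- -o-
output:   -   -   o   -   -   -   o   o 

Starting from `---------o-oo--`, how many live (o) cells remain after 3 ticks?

5

--------oo---o-
-------o--o-ooo
------ooooo----
count of o: 5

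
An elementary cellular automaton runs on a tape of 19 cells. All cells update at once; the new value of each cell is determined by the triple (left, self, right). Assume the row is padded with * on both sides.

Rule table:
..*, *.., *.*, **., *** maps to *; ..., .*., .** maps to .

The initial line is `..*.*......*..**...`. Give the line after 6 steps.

**.*.*....*.**.**.*
***.*.*..*.*.**.**.
****.*.**.*.*.**.**
*****.*.**.*.*.**.*
******.*.**.*.*.**.
*******.*.**.*.*.**

*******.*.**.*.*.**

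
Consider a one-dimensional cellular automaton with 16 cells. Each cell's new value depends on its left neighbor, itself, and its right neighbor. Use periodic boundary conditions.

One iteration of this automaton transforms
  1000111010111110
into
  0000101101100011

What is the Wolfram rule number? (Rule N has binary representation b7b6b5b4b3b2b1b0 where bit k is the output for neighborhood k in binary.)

104

position 5: 111 → 0  (bit 7 = 0)
position 6: 110 → 1  (bit 6 = 1)
position 7: 101 → 1  (bit 5 = 1)
position 1: 100 → 0  (bit 4 = 0)
position 4: 011 → 1  (bit 3 = 1)
position 0: 010 → 0  (bit 2 = 0)
position 3: 001 → 0  (bit 1 = 0)
position 2: 000 → 0  (bit 0 = 0)
bits b7..b0 = 01101000 = 104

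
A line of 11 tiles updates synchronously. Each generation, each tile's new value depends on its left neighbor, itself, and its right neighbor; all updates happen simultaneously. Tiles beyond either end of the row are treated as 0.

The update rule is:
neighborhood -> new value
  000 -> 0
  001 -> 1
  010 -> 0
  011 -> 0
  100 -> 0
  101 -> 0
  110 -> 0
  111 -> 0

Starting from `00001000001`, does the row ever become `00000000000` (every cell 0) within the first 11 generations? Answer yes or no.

yes

00010000010
00100000100
01000001000
10000010000
00000100000
00001000000
00010000000
00100000000
01000000000
10000000000
00000000000
all cells are 0 at generation 11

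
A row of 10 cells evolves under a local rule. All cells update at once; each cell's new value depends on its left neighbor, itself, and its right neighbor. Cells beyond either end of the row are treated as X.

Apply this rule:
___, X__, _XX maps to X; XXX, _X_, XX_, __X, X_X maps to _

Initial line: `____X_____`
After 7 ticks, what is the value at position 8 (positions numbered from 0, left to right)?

XXX__XXXX_
___X_X____
XX____XXX_
__XXX_X___
X_X____XX_
___XXX_X__
XX_X____X_
position 8 holds X

X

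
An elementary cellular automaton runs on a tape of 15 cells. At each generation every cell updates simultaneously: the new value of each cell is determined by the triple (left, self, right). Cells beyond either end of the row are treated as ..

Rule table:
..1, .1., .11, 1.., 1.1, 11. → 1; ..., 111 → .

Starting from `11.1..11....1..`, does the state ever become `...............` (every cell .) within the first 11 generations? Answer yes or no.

generation 1: 111111111..111.
generation 2: 1.......1111.11
generation 3: 11.....11..1111
generation 4: 111...111111..1
generation 5: 1.11.11....1111
generation 6: 11111111..11..1
generation 7: 1......11111111
generation 8: 11....11......1
generation 9: 111..1111....11
generation 10: 1.1111..11..111
generation 11: 111..11111111.1
generation 11 is 111..11111111.1, still not uniform .

no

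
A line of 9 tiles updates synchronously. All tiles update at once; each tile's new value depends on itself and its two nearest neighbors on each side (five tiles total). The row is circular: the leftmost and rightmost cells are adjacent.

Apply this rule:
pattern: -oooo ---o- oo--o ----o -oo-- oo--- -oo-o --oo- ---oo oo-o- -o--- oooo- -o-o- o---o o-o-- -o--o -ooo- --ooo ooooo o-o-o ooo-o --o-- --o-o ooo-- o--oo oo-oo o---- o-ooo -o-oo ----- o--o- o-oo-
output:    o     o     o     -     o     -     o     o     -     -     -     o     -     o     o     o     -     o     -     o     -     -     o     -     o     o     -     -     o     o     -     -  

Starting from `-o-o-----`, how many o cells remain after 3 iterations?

4

oo-o--oo-
-o-oooooo
-oo-o--o-
count of o: 4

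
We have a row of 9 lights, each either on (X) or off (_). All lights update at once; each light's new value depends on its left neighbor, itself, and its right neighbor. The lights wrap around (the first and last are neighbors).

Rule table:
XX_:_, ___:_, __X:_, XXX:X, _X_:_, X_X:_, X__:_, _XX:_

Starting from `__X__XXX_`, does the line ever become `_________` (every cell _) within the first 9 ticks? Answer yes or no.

tick 1: ______X__
tick 2: _________
all cells are _ at tick 2

yes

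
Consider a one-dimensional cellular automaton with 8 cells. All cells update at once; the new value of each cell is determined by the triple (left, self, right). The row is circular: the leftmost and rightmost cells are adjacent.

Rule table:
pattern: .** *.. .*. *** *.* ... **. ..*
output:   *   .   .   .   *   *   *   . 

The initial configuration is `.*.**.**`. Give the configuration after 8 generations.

.*.**.**

generation 1: *.******
generation 2: ***.....
generation 3: *.*.***.
generation 4: .*.**.**  (repeats generation 0; period 4)
generation 8: .*.**.**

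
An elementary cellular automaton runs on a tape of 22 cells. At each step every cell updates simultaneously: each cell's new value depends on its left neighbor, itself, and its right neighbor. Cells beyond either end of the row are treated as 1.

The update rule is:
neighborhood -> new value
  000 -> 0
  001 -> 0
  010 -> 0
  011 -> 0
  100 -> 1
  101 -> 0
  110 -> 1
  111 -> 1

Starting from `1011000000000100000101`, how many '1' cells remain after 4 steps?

7

1001100000000010000000
1100110000000001000000
1110011000000000100000
1111001100000000010000
count of 1: 7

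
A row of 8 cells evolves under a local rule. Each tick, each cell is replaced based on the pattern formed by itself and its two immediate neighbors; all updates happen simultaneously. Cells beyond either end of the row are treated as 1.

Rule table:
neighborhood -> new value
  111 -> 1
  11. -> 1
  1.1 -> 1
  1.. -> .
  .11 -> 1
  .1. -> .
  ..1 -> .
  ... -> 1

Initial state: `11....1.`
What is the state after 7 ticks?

11.11..1
11111..1
11111..1  (fixed point — unchanged through tick 7)

11111..1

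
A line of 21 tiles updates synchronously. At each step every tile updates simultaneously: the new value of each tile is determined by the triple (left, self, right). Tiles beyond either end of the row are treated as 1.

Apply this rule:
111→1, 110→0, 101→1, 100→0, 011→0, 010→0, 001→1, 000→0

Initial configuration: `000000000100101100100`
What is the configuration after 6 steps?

000000001001010001001
000000010010100010010
000000100101000100101
000001001010001001010
000010010100010010101
000100101000100101010

000100101000100101010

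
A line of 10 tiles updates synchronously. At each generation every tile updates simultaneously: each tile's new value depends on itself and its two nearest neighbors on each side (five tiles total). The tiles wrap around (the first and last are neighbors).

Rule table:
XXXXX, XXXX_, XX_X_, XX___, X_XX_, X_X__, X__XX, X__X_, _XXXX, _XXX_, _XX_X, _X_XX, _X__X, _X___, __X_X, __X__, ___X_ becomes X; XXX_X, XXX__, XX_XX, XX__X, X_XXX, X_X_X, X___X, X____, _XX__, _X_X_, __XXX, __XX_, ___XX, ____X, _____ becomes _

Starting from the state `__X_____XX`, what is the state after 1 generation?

_XXX______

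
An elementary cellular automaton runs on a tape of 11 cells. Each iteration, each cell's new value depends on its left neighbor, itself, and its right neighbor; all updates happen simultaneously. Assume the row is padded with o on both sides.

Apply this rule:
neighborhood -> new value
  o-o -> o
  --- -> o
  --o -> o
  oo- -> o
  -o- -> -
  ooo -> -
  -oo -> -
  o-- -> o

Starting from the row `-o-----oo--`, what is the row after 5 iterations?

o-ooooo-ooo
oo----oo---
-ooooo-oooo
o----oo----
ooooo-ooooo

ooooo-ooooo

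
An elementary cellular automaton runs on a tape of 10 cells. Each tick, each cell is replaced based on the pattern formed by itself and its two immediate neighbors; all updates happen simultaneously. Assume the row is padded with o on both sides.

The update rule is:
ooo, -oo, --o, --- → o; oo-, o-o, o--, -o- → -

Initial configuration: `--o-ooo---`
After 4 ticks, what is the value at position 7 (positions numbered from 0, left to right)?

o

-o--oo--oo
---oo--ooo
-ooo--oooo
-oo--ooooo
position 7 holds o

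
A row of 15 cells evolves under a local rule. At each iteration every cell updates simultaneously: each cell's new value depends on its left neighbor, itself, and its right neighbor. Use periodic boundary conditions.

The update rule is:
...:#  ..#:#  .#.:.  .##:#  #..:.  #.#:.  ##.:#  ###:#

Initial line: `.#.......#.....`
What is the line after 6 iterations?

#.#######.#####

#..######..####
#.#######.#####
#.#######.#####  (fixed point — unchanged through iteration 6)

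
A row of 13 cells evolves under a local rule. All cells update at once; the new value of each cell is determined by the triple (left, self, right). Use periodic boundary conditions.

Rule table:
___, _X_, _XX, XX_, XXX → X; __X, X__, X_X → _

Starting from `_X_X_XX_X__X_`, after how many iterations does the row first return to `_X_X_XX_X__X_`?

_X_X_XX_X__X_

1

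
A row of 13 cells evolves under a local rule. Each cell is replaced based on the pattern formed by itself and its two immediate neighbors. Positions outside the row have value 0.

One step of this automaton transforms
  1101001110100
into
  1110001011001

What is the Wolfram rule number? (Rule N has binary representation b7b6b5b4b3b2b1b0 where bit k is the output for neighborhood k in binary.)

position 7: 111 → 0  (bit 7 = 0)
position 1: 110 → 1  (bit 6 = 1)
position 2: 101 → 1  (bit 5 = 1)
position 4: 100 → 0  (bit 4 = 0)
position 0: 011 → 1  (bit 3 = 1)
position 3: 010 → 0  (bit 2 = 0)
position 5: 001 → 0  (bit 1 = 0)
position 12: 000 → 1  (bit 0 = 1)
bits b7..b0 = 01101001 = 105

105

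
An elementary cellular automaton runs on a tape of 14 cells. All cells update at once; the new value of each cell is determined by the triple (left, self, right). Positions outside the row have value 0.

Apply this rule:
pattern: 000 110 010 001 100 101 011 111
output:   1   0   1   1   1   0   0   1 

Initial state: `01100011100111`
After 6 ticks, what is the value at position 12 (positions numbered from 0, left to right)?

10011101011010
11101001000011
01001111111100
11110111111011
01100011110000
10011101101111
position 12 holds 1

1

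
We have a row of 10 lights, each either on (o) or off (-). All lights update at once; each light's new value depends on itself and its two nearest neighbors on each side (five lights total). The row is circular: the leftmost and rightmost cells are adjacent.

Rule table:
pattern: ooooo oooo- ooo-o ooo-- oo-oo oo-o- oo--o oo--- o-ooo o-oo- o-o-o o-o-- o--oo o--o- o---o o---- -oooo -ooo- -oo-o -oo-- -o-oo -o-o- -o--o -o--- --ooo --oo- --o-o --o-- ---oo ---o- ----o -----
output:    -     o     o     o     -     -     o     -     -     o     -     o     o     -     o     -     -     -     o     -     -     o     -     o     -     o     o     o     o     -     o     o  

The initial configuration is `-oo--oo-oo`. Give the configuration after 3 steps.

--ooooo-o-

step 1: -o-oooo-oo
step 2: -----oo-oo
step 3: --ooooo-o-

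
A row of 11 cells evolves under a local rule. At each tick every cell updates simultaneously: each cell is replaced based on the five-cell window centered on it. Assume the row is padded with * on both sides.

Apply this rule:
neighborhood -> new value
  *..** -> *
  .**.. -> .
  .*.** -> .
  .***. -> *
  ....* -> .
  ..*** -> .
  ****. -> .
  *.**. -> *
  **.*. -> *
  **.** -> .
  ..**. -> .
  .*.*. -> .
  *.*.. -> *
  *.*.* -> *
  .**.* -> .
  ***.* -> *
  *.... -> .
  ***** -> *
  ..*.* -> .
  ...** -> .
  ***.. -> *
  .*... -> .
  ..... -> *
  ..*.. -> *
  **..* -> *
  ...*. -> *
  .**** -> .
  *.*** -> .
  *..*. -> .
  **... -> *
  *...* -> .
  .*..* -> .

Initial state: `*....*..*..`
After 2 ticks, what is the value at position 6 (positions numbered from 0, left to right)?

*

**..**..*.*
.***..*....
position 6 holds *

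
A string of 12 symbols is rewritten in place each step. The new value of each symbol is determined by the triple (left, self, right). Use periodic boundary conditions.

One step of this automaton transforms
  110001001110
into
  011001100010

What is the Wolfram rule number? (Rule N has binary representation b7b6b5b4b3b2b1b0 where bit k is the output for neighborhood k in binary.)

84

position 9: 111 → 0  (bit 7 = 0)
position 1: 110 → 1  (bit 6 = 1)
position 11: 101 → 0  (bit 5 = 0)
position 2: 100 → 1  (bit 4 = 1)
position 0: 011 → 0  (bit 3 = 0)
position 5: 010 → 1  (bit 2 = 1)
position 4: 001 → 0  (bit 1 = 0)
position 3: 000 → 0  (bit 0 = 0)
bits b7..b0 = 01010100 = 84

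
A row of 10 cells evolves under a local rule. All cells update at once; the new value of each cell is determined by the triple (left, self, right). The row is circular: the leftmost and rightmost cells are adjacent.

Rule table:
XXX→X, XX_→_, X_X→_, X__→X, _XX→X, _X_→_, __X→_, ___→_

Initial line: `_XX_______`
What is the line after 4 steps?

______X___

step 1: _X_X______
step 2: ____X_____
step 3: _____X____
step 4: ______X___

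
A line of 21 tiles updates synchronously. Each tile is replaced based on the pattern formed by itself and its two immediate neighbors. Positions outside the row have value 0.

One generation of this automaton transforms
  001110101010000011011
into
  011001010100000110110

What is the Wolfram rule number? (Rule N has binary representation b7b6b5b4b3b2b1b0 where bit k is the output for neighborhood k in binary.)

position 3: 111 → 0  (bit 7 = 0)
position 4: 110 → 0  (bit 6 = 0)
position 5: 101 → 1  (bit 5 = 1)
position 11: 100 → 0  (bit 4 = 0)
position 2: 011 → 1  (bit 3 = 1)
position 6: 010 → 0  (bit 2 = 0)
position 1: 001 → 1  (bit 1 = 1)
position 0: 000 → 0  (bit 0 = 0)
bits b7..b0 = 00101010 = 42

42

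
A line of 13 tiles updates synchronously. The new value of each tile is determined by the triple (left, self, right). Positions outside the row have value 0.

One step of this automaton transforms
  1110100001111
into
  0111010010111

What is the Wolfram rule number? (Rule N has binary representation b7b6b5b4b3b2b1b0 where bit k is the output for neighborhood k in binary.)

242

position 1: 111 → 1  (bit 7 = 1)
position 2: 110 → 1  (bit 6 = 1)
position 3: 101 → 1  (bit 5 = 1)
position 5: 100 → 1  (bit 4 = 1)
position 0: 011 → 0  (bit 3 = 0)
position 4: 010 → 0  (bit 2 = 0)
position 8: 001 → 1  (bit 1 = 1)
position 6: 000 → 0  (bit 0 = 0)
bits b7..b0 = 11110010 = 242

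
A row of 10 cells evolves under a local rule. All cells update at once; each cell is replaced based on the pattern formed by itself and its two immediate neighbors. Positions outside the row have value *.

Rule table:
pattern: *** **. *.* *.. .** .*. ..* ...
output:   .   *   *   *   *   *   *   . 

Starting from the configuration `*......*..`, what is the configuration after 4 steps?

step 1: **....****
step 2: .**..**...
step 3: ********.*
step 4: .......***

.......***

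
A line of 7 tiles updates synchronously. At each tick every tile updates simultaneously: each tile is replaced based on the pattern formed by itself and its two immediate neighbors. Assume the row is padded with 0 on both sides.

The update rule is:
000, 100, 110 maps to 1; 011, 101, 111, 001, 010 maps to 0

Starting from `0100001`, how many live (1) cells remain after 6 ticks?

3

0011100
1000111
0110001
0011100  (repeats tick 1; period 3)
tick 6: 0110001
count of 1: 3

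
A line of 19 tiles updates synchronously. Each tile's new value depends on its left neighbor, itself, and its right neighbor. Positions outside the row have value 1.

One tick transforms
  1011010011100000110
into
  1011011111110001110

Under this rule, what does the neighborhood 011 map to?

1

At position 2 the neighborhood is 011; the next row has 1 there.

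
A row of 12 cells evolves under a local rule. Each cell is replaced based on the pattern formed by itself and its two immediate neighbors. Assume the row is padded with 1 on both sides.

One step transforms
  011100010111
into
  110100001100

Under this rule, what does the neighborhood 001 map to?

At position 6 the neighborhood is 001; the next row has 0 there.

0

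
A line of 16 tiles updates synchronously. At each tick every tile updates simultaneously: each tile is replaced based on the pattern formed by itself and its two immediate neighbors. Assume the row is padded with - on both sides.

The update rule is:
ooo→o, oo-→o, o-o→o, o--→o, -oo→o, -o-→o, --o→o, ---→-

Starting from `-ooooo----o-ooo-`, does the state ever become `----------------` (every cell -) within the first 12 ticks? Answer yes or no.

no

tick 1: ooooooo--ooooooo
tick 2: oooooooooooooooo
tick 3: oooooooooooooooo  (fixed point — unchanged through tick 12)
tick 12 is oooooooooooooooo, still not uniform -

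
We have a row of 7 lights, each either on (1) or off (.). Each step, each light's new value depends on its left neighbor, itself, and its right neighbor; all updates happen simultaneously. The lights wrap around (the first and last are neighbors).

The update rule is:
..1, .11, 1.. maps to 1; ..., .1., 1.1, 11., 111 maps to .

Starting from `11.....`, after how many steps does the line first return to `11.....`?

28

1.1...1
...1.11
1.1..1.
...11..
..11.1.
.11...1
.1.1.1.
1.....1
.1...11
..1.11.
.1..1.1
..11...
.11.1..
11...1.
1.1.1..
.....11
1...11.
.1.11..
1..1.1.
.11....
11.1...
1...1.1
.1.1..1
....11.
...11.1
1.11...
..1.1.1
11.....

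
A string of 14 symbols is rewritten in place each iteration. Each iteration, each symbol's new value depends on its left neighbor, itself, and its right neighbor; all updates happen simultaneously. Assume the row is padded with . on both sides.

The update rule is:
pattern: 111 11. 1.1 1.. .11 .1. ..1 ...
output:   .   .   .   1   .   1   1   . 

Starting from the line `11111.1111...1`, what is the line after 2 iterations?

iteration 1: ..........1.11
iteration 2: .........11...

.........11...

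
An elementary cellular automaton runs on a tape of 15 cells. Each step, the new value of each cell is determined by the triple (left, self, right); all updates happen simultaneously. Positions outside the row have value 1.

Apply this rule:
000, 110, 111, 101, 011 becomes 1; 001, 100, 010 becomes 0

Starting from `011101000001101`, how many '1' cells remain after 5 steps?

111110011101111
111110011111111
111110011111111  (fixed point — unchanged through step 5)
count of 1: 13

13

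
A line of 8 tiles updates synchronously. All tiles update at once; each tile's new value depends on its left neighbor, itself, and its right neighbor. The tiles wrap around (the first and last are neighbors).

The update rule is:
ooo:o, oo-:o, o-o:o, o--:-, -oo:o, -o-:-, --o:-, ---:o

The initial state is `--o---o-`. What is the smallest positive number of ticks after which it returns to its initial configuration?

o---o---
--o---o-

2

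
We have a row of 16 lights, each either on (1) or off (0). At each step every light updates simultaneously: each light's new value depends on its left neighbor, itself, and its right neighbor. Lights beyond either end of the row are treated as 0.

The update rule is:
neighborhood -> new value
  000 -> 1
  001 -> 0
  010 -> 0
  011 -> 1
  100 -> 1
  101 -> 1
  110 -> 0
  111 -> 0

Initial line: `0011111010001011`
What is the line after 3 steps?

0011001010101010

step 1: 1010000101100110
step 2: 0101110011010101
step 3: 0011001010101010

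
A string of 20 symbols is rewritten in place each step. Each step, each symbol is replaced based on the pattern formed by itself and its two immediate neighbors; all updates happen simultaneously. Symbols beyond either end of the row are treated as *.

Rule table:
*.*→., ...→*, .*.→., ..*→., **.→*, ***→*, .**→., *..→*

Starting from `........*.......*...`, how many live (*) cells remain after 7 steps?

step 1: *******..******..**.
step 2: ********..******..*.
step 3: *********..******...
step 4: **********..*******.
step 5: ***********..******.
step 6: ************..*****.
step 7: *************..****.
count of *: 17

17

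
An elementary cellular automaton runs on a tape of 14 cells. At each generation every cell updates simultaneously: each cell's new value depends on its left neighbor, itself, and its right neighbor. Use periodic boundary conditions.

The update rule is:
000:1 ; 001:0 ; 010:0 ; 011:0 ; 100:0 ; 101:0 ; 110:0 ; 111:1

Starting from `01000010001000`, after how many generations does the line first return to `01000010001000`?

00011000100011
01000010001000

2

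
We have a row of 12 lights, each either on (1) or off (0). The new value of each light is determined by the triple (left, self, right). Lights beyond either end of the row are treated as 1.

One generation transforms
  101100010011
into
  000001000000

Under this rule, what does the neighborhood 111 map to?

0

At position 11 the neighborhood is 111; the next row has 0 there.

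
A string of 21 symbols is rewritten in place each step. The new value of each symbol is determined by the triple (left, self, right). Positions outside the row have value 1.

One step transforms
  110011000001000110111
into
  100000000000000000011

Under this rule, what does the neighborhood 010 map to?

At position 11 the neighborhood is 010; the next row has 0 there.

0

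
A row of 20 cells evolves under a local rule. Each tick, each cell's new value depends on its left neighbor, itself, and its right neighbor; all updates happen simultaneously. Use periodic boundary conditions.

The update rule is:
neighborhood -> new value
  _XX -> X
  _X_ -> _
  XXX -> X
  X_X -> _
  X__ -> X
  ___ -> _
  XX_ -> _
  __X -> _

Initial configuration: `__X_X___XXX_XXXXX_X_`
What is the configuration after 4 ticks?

__X_________X_X___X_

_____X__XX__XXXX___X
X_____X_X_X_XXX_X___
_X__________XX___X__
__X_________X_X___X_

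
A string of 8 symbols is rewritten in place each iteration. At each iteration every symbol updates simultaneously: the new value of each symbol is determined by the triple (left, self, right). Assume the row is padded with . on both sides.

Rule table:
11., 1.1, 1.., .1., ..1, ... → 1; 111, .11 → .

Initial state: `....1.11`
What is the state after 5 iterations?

111111.1
.....111
11111..1
....1111
1111...1

1111...1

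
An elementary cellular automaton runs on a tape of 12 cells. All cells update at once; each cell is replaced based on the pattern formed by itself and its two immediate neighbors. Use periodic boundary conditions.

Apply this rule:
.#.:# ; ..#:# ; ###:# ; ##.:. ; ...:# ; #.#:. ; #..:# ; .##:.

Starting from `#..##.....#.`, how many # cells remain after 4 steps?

7

###..######.
.#.##.####..
##.....##.##
#.#####....#
count of #: 7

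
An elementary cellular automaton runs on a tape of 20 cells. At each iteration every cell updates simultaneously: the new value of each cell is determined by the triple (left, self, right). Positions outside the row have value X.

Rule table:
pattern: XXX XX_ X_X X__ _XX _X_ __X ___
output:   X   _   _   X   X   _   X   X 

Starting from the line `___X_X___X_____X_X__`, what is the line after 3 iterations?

iteration 1: XXX___XXX_XXXXX___XX
iteration 2: XX_XXXXX__XXXX_XXXXX
iteration 3: X__XXXX_XXXXX__XXXXX

X__XXXX_XXXXX__XXXXX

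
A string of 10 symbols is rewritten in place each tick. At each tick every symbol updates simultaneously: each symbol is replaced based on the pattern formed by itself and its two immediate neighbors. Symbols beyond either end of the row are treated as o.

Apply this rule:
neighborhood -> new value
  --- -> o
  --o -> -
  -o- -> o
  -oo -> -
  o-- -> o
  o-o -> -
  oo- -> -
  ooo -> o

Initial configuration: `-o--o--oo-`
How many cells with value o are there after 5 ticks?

4

tick 1: -oo-oo----
tick 2: ------ooo-
tick 3: ooooo--o--
tick 4: oooo-o-oo-
tick 5: ooo--o----
count of o: 4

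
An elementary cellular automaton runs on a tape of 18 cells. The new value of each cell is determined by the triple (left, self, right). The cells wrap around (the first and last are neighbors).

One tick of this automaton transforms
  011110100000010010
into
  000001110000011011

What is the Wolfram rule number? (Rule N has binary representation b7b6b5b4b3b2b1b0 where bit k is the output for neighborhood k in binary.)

position 2: 111 → 0  (bit 7 = 0)
position 4: 110 → 0  (bit 6 = 0)
position 5: 101 → 1  (bit 5 = 1)
position 7: 100 → 1  (bit 4 = 1)
position 1: 011 → 0  (bit 3 = 0)
position 6: 010 → 1  (bit 2 = 1)
position 0: 001 → 0  (bit 1 = 0)
position 8: 000 → 0  (bit 0 = 0)
bits b7..b0 = 00110100 = 52

52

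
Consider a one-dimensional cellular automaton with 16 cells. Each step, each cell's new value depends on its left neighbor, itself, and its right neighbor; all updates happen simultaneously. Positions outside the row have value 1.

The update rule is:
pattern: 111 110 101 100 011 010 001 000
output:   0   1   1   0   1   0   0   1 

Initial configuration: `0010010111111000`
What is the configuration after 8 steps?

0011111000000111

0000001100001010
0111101101100101
1100111111100011
0100100000101010
1000001110010101
1011101010001011
1110110100100110
0011111000000111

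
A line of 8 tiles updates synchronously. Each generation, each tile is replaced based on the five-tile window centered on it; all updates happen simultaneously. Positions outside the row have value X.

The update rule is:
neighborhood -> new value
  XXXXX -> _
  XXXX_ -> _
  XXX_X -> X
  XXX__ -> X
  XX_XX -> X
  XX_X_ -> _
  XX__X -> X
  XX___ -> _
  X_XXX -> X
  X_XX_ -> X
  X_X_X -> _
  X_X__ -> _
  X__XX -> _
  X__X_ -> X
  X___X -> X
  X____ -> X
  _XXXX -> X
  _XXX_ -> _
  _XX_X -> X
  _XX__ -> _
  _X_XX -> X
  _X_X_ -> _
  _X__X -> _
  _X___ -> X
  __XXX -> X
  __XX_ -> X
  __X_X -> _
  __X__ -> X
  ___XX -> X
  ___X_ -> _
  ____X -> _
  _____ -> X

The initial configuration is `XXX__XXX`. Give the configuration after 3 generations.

XXXX____

generation 1: __XX_XX_
generation 2: X_XXXXXX
generation 3: XXXX____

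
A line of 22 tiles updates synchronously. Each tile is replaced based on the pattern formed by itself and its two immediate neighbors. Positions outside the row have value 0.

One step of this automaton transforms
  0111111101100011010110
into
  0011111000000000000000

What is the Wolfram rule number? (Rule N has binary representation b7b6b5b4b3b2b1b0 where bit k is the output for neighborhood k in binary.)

128

position 2: 111 → 1  (bit 7 = 1)
position 7: 110 → 0  (bit 6 = 0)
position 8: 101 → 0  (bit 5 = 0)
position 11: 100 → 0  (bit 4 = 0)
position 1: 011 → 0  (bit 3 = 0)
position 17: 010 → 0  (bit 2 = 0)
position 0: 001 → 0  (bit 1 = 0)
position 12: 000 → 0  (bit 0 = 0)
bits b7..b0 = 10000000 = 128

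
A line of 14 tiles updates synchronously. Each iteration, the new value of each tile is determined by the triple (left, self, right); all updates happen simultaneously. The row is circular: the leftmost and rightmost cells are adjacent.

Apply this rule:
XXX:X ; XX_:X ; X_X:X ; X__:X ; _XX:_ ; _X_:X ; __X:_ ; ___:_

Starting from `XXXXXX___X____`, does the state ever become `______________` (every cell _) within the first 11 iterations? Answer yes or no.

no

_XXXXXX__XX___
__XXXXXX__XX__
___XXXXXX__XX_
____XXXXXX__XX
X____XXXXXX__X
XX____XXXXXX__
_XX____XXXXXX_
__XX____XXXXXX
X__XX____XXXXX
XX__XX____XXXX
XXX__XX____XXX
iteration 11 is XXX__XX____XXX, still not uniform _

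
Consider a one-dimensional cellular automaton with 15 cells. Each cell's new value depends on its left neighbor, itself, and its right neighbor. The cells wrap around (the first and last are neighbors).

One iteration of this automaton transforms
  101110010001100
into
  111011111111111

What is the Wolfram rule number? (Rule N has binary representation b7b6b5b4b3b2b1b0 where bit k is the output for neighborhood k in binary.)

position 3: 111 → 0  (bit 7 = 0)
position 4: 110 → 1  (bit 6 = 1)
position 1: 101 → 1  (bit 5 = 1)
position 5: 100 → 1  (bit 4 = 1)
position 2: 011 → 1  (bit 3 = 1)
position 0: 010 → 1  (bit 2 = 1)
position 6: 001 → 1  (bit 1 = 1)
position 9: 000 → 1  (bit 0 = 1)
bits b7..b0 = 01111111 = 127

127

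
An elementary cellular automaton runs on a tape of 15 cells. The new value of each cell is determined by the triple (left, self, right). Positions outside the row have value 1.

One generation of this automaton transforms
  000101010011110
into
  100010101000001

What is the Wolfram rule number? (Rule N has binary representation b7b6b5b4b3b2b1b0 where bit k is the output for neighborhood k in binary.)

position 11: 111 → 0  (bit 7 = 0)
position 13: 110 → 0  (bit 6 = 0)
position 4: 101 → 1  (bit 5 = 1)
position 0: 100 → 1  (bit 4 = 1)
position 10: 011 → 0  (bit 3 = 0)
position 3: 010 → 0  (bit 2 = 0)
position 2: 001 → 0  (bit 1 = 0)
position 1: 000 → 0  (bit 0 = 0)
bits b7..b0 = 00110000 = 48

48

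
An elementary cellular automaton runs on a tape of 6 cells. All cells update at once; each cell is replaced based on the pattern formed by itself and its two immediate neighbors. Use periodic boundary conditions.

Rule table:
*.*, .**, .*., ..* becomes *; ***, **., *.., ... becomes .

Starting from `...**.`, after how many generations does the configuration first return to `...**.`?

..**..
.**...
**....
*....*
....**
...**.

6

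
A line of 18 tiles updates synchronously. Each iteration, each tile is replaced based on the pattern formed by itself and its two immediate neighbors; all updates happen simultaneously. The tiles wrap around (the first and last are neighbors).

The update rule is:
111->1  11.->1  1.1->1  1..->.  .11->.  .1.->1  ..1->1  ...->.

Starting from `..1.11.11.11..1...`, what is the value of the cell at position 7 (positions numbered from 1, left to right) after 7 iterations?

.111.11.11.1.11...
1.111.11.1111.1...
11.111.11.11111..1
111.111.11.1111.1.
.111.111.11.111111
1.111.111.11.11111
11.111.111.11.1111
position 7 holds .

.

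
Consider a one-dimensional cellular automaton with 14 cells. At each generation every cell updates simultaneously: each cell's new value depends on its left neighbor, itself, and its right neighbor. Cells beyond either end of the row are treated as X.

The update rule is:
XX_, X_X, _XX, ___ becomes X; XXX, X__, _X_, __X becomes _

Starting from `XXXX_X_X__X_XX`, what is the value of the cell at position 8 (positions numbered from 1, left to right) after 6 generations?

_

generation 1: ___XX_X____XX_
generation 2: _X_XXX__XX_XXX
generation 3: X_XX_X__XXXX__
generation 4: XXXXX___X__X__
generation 5: ____X_X_______
generation 6: _XX__X__XXXXX_
position 8 holds _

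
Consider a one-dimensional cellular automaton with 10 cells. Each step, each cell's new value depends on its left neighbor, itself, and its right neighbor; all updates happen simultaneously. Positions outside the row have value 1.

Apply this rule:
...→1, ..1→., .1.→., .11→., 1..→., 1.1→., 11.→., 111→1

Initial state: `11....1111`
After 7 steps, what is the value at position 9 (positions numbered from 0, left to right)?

1..11..111
........11
.111111..1
..1111....
...11..11.
.1........
...111111.
position 9 holds .

.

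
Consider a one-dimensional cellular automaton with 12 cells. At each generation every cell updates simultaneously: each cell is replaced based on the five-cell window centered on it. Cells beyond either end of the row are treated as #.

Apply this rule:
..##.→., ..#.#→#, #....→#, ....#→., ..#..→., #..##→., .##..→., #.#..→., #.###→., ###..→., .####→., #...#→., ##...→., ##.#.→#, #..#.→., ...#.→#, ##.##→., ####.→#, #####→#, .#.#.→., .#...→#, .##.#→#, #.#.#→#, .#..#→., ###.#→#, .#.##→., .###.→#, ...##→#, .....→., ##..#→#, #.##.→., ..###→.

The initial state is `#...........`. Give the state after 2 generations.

..#........#
#..##.....#.

#..##.....#.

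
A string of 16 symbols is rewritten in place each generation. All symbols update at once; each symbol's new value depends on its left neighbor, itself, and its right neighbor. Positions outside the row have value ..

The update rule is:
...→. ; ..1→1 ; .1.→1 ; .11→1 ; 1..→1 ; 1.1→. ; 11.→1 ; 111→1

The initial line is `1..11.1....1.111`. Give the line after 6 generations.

11111.111111.111

generation 1: 11111.11..11.111
generation 2: 11111.111111.111
generation 3: 11111.111111.111  (fixed point — unchanged through generation 6)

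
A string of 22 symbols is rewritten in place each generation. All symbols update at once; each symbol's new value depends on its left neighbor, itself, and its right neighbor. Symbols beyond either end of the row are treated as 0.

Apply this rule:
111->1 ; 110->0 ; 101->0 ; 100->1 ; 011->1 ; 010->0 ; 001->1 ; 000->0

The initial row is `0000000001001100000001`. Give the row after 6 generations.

0001001100010000010001

generation 1: 0000000010111010000010
generation 2: 0000000100110001000101
generation 3: 0000001011101010101000
generation 4: 0000010011000000000100
generation 5: 0000101110100000001010
generation 6: 0001001100010000010001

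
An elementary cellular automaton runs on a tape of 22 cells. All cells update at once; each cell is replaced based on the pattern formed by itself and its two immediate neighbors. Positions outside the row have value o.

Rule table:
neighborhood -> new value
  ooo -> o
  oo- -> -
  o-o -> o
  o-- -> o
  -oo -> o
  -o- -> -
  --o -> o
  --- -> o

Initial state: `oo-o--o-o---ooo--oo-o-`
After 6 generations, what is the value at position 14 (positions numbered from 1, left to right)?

-

o-o-oo-o-ooooo-ooo-o-o
-o-oo-o-ooooo-ooo-o-oo
o-oo-o-ooooo-ooo-o-ooo
-oo-o-ooooo-ooo-o-oooo
oo-o-ooooo-ooo-o-ooooo
o-o-ooooo-ooo-o-oooooo
position 14 holds -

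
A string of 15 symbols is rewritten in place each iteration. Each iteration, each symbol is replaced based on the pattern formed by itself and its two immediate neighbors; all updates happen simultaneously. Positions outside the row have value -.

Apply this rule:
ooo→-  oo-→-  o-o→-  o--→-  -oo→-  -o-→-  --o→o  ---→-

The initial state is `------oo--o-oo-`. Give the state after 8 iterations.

-----o---o-----
----o---o------
---o---o-------
--o---o--------
-o---o---------
o---o----------
---o-----------
--o------------

--o------------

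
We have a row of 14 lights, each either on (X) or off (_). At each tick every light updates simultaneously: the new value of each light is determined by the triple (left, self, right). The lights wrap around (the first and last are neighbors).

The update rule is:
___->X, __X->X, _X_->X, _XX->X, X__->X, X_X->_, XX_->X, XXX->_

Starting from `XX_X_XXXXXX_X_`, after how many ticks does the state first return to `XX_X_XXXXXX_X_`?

2

tick 1: XX_X_X____X_X_
tick 2: XX_X_XXXXXX_X_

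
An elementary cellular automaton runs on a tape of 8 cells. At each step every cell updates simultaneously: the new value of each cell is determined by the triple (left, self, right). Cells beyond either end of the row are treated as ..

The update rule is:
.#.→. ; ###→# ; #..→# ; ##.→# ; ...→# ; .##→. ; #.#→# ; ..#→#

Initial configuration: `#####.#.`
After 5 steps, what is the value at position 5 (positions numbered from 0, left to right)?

.#####.#
#.#####.
.#.#####
#.#.####
.#.#.###
position 5 holds #

#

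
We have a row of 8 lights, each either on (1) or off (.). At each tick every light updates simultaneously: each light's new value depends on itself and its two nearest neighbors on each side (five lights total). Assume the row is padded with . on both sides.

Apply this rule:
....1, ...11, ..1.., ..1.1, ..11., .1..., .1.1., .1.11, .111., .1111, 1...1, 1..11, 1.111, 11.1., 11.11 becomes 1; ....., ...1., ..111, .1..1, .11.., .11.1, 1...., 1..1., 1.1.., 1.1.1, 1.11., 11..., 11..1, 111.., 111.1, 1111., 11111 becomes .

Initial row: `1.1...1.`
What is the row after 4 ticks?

11.11.11
1.1..1..
11...11.
1..111..

1..111..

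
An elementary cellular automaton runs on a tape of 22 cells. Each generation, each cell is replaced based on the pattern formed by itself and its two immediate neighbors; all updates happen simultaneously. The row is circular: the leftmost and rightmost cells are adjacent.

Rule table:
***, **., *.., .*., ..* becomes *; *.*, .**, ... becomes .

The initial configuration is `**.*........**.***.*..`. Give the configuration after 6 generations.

.*.**......*.*..**.***
.*..**....**.***.*..**
.***.**..*.*..**.***.*
..**..****.***.*..**.*
**.***.***..**.***.*.*
**..**..****.*..**.*..

**..**..****.*..**.*..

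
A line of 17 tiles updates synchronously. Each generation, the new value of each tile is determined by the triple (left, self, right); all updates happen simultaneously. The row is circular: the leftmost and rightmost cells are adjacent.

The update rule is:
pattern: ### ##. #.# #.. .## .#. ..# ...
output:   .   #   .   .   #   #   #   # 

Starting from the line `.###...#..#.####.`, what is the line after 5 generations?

##.#.#.#.##.#.##.

##.#.###.##.#..#.
##.#.#.#.##.#.##.
##.#.#.#.##.#.##.  (fixed point — unchanged through generation 5)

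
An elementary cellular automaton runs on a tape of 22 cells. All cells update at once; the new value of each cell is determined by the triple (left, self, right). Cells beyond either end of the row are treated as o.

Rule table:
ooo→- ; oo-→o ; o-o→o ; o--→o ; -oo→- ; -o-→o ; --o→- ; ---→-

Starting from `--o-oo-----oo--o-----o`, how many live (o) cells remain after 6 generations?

12

o-oo-oo-----oo-oo-----
oo-oo-oo-----oo-oo----
-oo-oo-oo-----oo-oo---
o-oo-oo-oo-----oo-oo--
oo-oo-oo-oo-----oo-oo-
-oo-oo-oo-oo-----oo-oo
count of o: 12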